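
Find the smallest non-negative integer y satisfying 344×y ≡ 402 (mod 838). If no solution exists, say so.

gcd(344, 838) = 2, and 2 | 402, so solutions exist.
Divide through by 2: 172×y ≡ 201 (mod 419).
172⁻¹ ≡ 324 (mod 419).
y ≡ 324×201 ≡ 179 (mod 419).
The smallest non-negative solution is y = 179.

179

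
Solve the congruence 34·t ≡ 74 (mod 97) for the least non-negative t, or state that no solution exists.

gcd(34, 97) = 1, so a unique solution mod 97 exists.
34⁻¹ ≡ 20 (mod 97).
t ≡ 20·74 ≡ 25 (mod 97).

25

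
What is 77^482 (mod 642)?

193

482 in binary is 111100010, i.e. 482 = 256 + 128 + 64 + 32 + 2.
77^1 ≡ 77 (mod 642)
77^2 ≡ 77^2 = 5929 ≡ 151 (mod 642)
77^4 ≡ 151^2 = 22801 ≡ 331 (mod 642)
77^8 ≡ 331^2 = 109561 ≡ 421 (mod 642)
77^16 ≡ 421^2 = 177241 ≡ 49 (mod 642)
77^32 ≡ 49^2 = 2401 ≡ 475 (mod 642)
77^64 ≡ 475^2 = 225625 ≡ 283 (mod 642)
77^128 ≡ 283^2 = 80089 ≡ 481 (mod 642)
77^256 ≡ 481^2 = 231361 ≡ 241 (mod 642)
77^482 = 77^256 × 77^128 × 77^64 × 77^32 × 77^2 ≡ 241 × 481 × 283 × 475 × 151 (mod 642).
Accumulate the product:
241 × 481 = 115921 ≡ 361
361 × 283 = 102163 ≡ 85
85 × 475 = 40375 ≡ 571
571 × 151 = 86221 ≡ 193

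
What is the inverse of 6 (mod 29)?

Run the extended Euclidean algorithm:
29 = 4*6 + 5
6 = 1*5 + 1
5 = 5*1 + 0
gcd(6, 29) = 1, so the inverse exists.
Back-substitute for 1:
1 = 1*6 − 1*5
  = −1*29 + 5*6
So 6⁻¹ ≡ 5 (mod 29).

5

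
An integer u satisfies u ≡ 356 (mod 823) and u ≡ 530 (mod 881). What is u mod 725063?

722950

823⁻¹ mod 881: 823·562 ≡ 1 (mod 881), so 823⁻¹ ≡ 562.
u = 356 + 823·((530 − 356)·562 mod 881) = 356 + 823·878 = 722950.
Check: 722950 mod 823 = 356, 722950 mod 881 = 530. ✓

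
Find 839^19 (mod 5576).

4415

By square-and-multiply:
19 in binary is 10011, i.e. 19 = 16 + 2 + 1.
839^1 ≡ 839 (mod 5576)
839^2 ≡ 839^2 = 703921 ≡ 1345 (mod 5576)
839^4 ≡ 1345^2 = 1809025 ≡ 2401 (mod 5576)
839^8 ≡ 2401^2 = 5764801 ≡ 4793 (mod 5576)
839^16 ≡ 4793^2 = 22972849 ≡ 5305 (mod 5576)
839^19 = 839^16 · 839^2 · 839^1 ≡ 5305 · 1345 · 839 (mod 5576).
Accumulate the product:
5305 · 1345 = 7135225 ≡ 3521
3521 · 839 = 2954119 ≡ 4415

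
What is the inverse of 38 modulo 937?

937 = 24·38 + 25
38 = 1·25 + 13
25 = 1·13 + 12
13 = 1·12 + 1
12 = 12·1 + 0
gcd(38, 937) = 1, so the inverse exists.
Back-substitute for 1:
1 = 1·13 − 1·12
  = −1·25 + 2·13
  = 2·38 − 3·25
  = −3·937 + 74·38
So 38⁻¹ ≡ 74 (mod 937).

74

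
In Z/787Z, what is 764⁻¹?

479

By the extended Euclidean algorithm:
787 = 1·764 + 23
764 = 33·23 + 5
23 = 4·5 + 3
5 = 1·3 + 2
3 = 1·2 + 1
2 = 2·1 + 0
gcd(764, 787) = 1, so the inverse exists.
Bézout: 1 = 299·787 − 308·764.
So 764⁻¹ ≡ −308 ≡ 479 (mod 787).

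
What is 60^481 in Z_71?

64

By square-and-multiply:
481 in binary is 111100001, i.e. 481 = 256 + 128 + 64 + 32 + 1.
60^1 ≡ 60 (mod 71)
60^2 ≡ 60^2 = 3600 ≡ 50 (mod 71)
60^4 ≡ 50^2 = 2500 ≡ 15 (mod 71)
60^8 ≡ 15^2 = 225 ≡ 12 (mod 71)
60^16 ≡ 12^2 = 144 ≡ 2 (mod 71)
60^32 ≡ 2^2 = 4 (mod 71)
60^64 ≡ 4^2 = 16 (mod 71)
60^128 ≡ 16^2 = 256 ≡ 43 (mod 71)
60^256 ≡ 43^2 = 1849 ≡ 3 (mod 71)
60^481 = 60^256 × 60^128 × 60^64 × 60^32 × 60^1 ≡ 3 × 43 × 16 × 4 × 60 (mod 71).
Accumulate the product:
3 × 43 = 129 ≡ 58
58 × 16 = 928 ≡ 5
5 × 4 = 20
20 × 60 = 1200 ≡ 64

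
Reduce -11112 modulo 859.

55

-11112 = -13*859 + 55, so -11112 ≡ 55 (mod 859).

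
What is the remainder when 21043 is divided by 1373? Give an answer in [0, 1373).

448

21043 = 15×1373 + 448, so 21043 ≡ 448 (mod 1373).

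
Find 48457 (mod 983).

290

48457 = 49·983 + 290, so 48457 ≡ 290 (mod 983).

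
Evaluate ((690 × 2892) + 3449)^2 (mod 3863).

164

690 × 2892 = 1995480 ≡ 2172 (mod 3863)
2172 + 3449 = 5621 ≡ 1758 (mod 3863)
(1758)^2 ≡ 164 (mod 3863)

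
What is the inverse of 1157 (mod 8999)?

By the extended Euclidean algorithm:
8999 = 7*1157 + 900
1157 = 1*900 + 257
900 = 3*257 + 129
257 = 1*129 + 128
129 = 1*128 + 1
128 = 128*1 + 0
gcd(1157, 8999) = 1, so the inverse exists.
Back-substitute for 1:
1 = 1*129 − 1*128
  = −1*257 + 2*129
  = 2*900 − 7*257
  = −7*1157 + 9*900
  = 9*8999 − 70*1157
So 1157⁻¹ ≡ −70 ≡ 8929 (mod 8999).

8929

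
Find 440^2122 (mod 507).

166

Using repeated squaring:
2122 in binary is 100001001010, i.e. 2122 = 2048 + 64 + 8 + 2.
440^1 ≡ 440 (mod 507)
440^2 ≡ 440^2 = 193600 ≡ 433 (mod 507)
440^4 ≡ 433^2 = 187489 ≡ 406 (mod 507)
440^8 ≡ 406^2 = 164836 ≡ 61 (mod 507)
440^16 ≡ 61^2 = 3721 ≡ 172 (mod 507)
440^32 ≡ 172^2 = 29584 ≡ 178 (mod 507)
440^64 ≡ 178^2 = 31684 ≡ 250 (mod 507)
440^128 ≡ 250^2 = 62500 ≡ 139 (mod 507)
440^256 ≡ 139^2 = 19321 ≡ 55 (mod 507)
440^512 ≡ 55^2 = 3025 ≡ 490 (mod 507)
440^1024 ≡ 490^2 = 240100 ≡ 289 (mod 507)
440^2048 ≡ 289^2 = 83521 ≡ 373 (mod 507)
440^2122 = 440^2048 * 440^64 * 440^8 * 440^2 ≡ 373 * 250 * 61 * 433 (mod 507).
Accumulate the product:
373 * 250 = 93250 ≡ 469
469 * 61 = 28609 ≡ 217
217 * 433 = 93961 ≡ 166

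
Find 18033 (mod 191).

18033 = 94*191 + 79, so 18033 ≡ 79 (mod 191).

79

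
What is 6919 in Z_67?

6919 = 103*67 + 18, so 6919 ≡ 18 (mod 67).

18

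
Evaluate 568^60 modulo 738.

532

By square-and-multiply:
568^1 ≡ 568 (mod 738)
568^2 ≡ 568^2 = 322624 ≡ 118 (mod 738)
568^4 ≡ 118^2 = 13924 ≡ 640 (mod 738)
568^8 ≡ 640^2 = 409600 ≡ 10 (mod 738)
568^16 ≡ 10^2 = 100 (mod 738)
568^32 ≡ 100^2 = 10000 ≡ 406 (mod 738)
568^60 = 568^32 * 568^16 * 568^8 * 568^4 ≡ 406 * 100 * 10 * 640 (mod 738).
Accumulate the product:
406 * 100 = 40600 ≡ 10
10 * 10 = 100
100 * 640 = 64000 ≡ 532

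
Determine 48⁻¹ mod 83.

Apply the Euclidean algorithm and back-substitute:
83 = 1*48 + 35
48 = 1*35 + 13
35 = 2*13 + 9
13 = 1*9 + 4
9 = 2*4 + 1
4 = 4*1 + 0
gcd(48, 83) = 1, so the inverse exists.
Bézout: 1 = 11*83 − 19*48.
So 48⁻¹ ≡ −19 ≡ 64 (mod 83).

64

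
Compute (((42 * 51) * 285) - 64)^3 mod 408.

42 * 51 = 2142 ≡ 102 (mod 408)
102 * 285 = 29070 ≡ 102 (mod 408)
102 - 64 = 38
(38)^3 ≡ 200 (mod 408)

200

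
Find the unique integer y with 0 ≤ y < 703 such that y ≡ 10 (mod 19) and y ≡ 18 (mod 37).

19⁻¹ mod 37: 19*2 ≡ 1 (mod 37), so 19⁻¹ ≡ 2.
y = 10 + 19*((18 − 10)*2 mod 37) = 10 + 19*16 = 314.

314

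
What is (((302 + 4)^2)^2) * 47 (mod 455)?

302 + 4 = 306
(306)^2 ≡ 361 (mod 455)
(361)^2 ≡ 191 (mod 455)
191 * 47 = 8977 ≡ 332 (mod 455)

332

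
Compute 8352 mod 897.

8352 = 9·897 + 279, so 8352 ≡ 279 (mod 897).

279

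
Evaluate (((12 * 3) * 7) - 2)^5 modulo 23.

12 * 3 = 36 ≡ 13 (mod 23)
13 * 7 = 91 ≡ 22 (mod 23)
22 - 2 = 20
(20)^5 ≡ 10 (mod 23)

10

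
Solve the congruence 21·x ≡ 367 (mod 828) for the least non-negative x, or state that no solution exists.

gcd(21, 828) = 3, and 3 does not divide 367.
So the congruence has no solution.

no solution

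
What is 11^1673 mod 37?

27

Using repeated squaring:
1673 in binary is 11010001001, i.e. 1673 = 1024 + 512 + 128 + 8 + 1.
11^1 ≡ 11 (mod 37)
11^2 ≡ 11^2 = 121 ≡ 10 (mod 37)
11^4 ≡ 10^2 = 100 ≡ 26 (mod 37)
11^8 ≡ 26^2 = 676 ≡ 10 (mod 37)
11^16 ≡ 10^2 = 100 ≡ 26 (mod 37)
11^32 ≡ 26^2 = 676 ≡ 10 (mod 37)
11^64 ≡ 10^2 = 100 ≡ 26 (mod 37)
11^128 ≡ 26^2 = 676 ≡ 10 (mod 37)
11^256 ≡ 10^2 = 100 ≡ 26 (mod 37)
11^512 ≡ 26^2 = 676 ≡ 10 (mod 37)
11^1024 ≡ 10^2 = 100 ≡ 26 (mod 37)
11^1673 = 11^1024 · 11^512 · 11^128 · 11^8 · 11^1 ≡ 26 · 10 · 10 · 10 · 11 (mod 37).
Accumulate the product:
26 · 10 = 260 ≡ 1
1 · 10 = 10
10 · 10 = 100 ≡ 26
26 · 11 = 286 ≡ 27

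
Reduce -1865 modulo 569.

411

-1865 = -4·569 + 411, so -1865 ≡ 411 (mod 569).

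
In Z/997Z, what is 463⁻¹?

674

997 = 2×463 + 71
463 = 6×71 + 37
71 = 1×37 + 34
37 = 1×34 + 3
34 = 11×3 + 1
3 = 3×1 + 0
gcd(463, 997) = 1, so the inverse exists.
Back-substitute for 1:
1 = 1×34 − 11×3
  = −11×37 + 12×34
  = 12×71 − 23×37
  = −23×463 + 150×71
  = 150×997 − 323×463
So 463⁻¹ ≡ −323 ≡ 674 (mod 997).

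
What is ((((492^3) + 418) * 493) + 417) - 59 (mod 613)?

610

(492)^3 ≡ 9 (mod 613)
9 + 418 = 427
427 * 493 = 210511 ≡ 252 (mod 613)
252 + 417 = 669 ≡ 56 (mod 613)
56 - 59 = -3 ≡ 610 (mod 613)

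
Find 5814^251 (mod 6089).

Using repeated squaring:
251 in binary is 11111011, i.e. 251 = 128 + 64 + 32 + 16 + 8 + 2 + 1.
5814^1 ≡ 5814 (mod 6089)
5814^2 ≡ 5814^2 = 33802596 ≡ 2557 (mod 6089)
5814^4 ≡ 2557^2 = 6538249 ≡ 4752 (mod 6089)
5814^8 ≡ 4752^2 = 22581504 ≡ 3492 (mod 6089)
5814^16 ≡ 3492^2 = 12194064 ≡ 3886 (mod 6089)
5814^32 ≡ 3886^2 = 15100996 ≡ 276 (mod 6089)
5814^64 ≡ 276^2 = 76176 ≡ 3108 (mod 6089)
5814^128 ≡ 3108^2 = 9659664 ≡ 2510 (mod 6089)
5814^251 = 5814^128 · 5814^64 · 5814^32 · 5814^16 · 5814^8 · 5814^2 · 5814^1 ≡ 2510 · 3108 · 276 · 3886 · 3492 · 2557 · 5814 (mod 6089).
Accumulate the product:
2510 · 3108 = 7801080 ≡ 1071
1071 · 276 = 295596 ≡ 3324
3324 · 3886 = 12917064 ≡ 2295
2295 · 3492 = 8014140 ≡ 1016
1016 · 2557 = 2597912 ≡ 3998
3998 · 5814 = 23244372 ≡ 2659

2659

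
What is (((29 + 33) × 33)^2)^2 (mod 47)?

8

29 + 33 = 62 ≡ 15 (mod 47)
15 × 33 = 495 ≡ 25 (mod 47)
(25)^2 ≡ 14 (mod 47)
(14)^2 ≡ 8 (mod 47)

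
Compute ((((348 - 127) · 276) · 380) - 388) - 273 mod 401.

19

348 - 127 = 221
221 · 276 = 60996 ≡ 44 (mod 401)
44 · 380 = 16720 ≡ 279 (mod 401)
279 - 388 = -109 ≡ 292 (mod 401)
292 - 273 = 19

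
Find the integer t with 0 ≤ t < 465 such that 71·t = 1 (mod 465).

131

Run the extended Euclidean algorithm:
465 = 6×71 + 39
71 = 1×39 + 32
39 = 1×32 + 7
32 = 4×7 + 4
7 = 1×4 + 3
4 = 1×3 + 1
3 = 3×1 + 0
gcd(71, 465) = 1, so the inverse exists.
Back-substitute for 1:
1 = 1×4 − 1×3
  = −1×7 + 2×4
  = 2×32 − 9×7
  = −9×39 + 11×32
  = 11×71 − 20×39
  = −20×465 + 131×71
So 71⁻¹ ≡ 131 (mod 465).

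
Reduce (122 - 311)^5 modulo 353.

122 - 311 = -189 ≡ 164 (mod 353)
(164)^5 ≡ 92 (mod 353)

92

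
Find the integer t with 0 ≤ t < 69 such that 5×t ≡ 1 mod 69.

By the extended Euclidean algorithm:
69 = 13·5 + 4
5 = 1·4 + 1
4 = 4·1 + 0
gcd(5, 69) = 1, so the inverse exists.
Back-substitute for 1:
1 = 1·5 − 1·4
  = −1·69 + 14·5
So 5⁻¹ ≡ 14 (mod 69).

14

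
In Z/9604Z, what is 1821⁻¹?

4061

Run the extended Euclidean algorithm:
9604 = 5·1821 + 499
1821 = 3·499 + 324
499 = 1·324 + 175
324 = 1·175 + 149
175 = 1·149 + 26
149 = 5·26 + 19
26 = 1·19 + 7
19 = 2·7 + 5
7 = 1·5 + 2
5 = 2·2 + 1
2 = 2·1 + 0
gcd(1821, 9604) = 1, so the inverse exists.
Bézout: 1 = −770·9604 + 4061·1821.
So 1821⁻¹ ≡ 4061 (mod 9604).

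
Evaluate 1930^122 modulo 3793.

122 in binary is 1111010, i.e. 122 = 64 + 32 + 16 + 8 + 2.
1930^1 ≡ 1930 (mod 3793)
1930^2 ≡ 1930^2 = 3724900 ≡ 174 (mod 3793)
1930^4 ≡ 174^2 = 30276 ≡ 3725 (mod 3793)
1930^8 ≡ 3725^2 = 13875625 ≡ 831 (mod 3793)
1930^16 ≡ 831^2 = 690561 ≡ 235 (mod 3793)
1930^32 ≡ 235^2 = 55225 ≡ 2123 (mod 3793)
1930^64 ≡ 2123^2 = 4507129 ≡ 1045 (mod 3793)
1930^122 = 1930^64 × 1930^32 × 1930^16 × 1930^8 × 1930^2 ≡ 1045 × 2123 × 235 × 831 × 174 (mod 3793).
Accumulate the product:
1045 × 2123 = 2218535 ≡ 3423
3423 × 235 = 804405 ≡ 289
289 × 831 = 240159 ≡ 1200
1200 × 174 = 208800 ≡ 185

185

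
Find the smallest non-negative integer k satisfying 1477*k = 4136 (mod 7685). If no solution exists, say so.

1673

gcd(1477, 7685) = 1, so a unique solution mod 7685 exists.
1477⁻¹ ≡ 333 (mod 7685).
k ≡ 333*4136 ≡ 1673 (mod 7685).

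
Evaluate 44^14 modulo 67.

Using repeated squaring:
14 in binary is 1110, i.e. 14 = 8 + 4 + 2.
44^1 ≡ 44 (mod 67)
44^2 ≡ 44^2 = 1936 ≡ 60 (mod 67)
44^4 ≡ 60^2 = 3600 ≡ 49 (mod 67)
44^8 ≡ 49^2 = 2401 ≡ 56 (mod 67)
44^14 = 44^8 * 44^4 * 44^2 ≡ 56 * 49 * 60 (mod 67).
Accumulate the product:
56 * 49 = 2744 ≡ 64
64 * 60 = 3840 ≡ 21

21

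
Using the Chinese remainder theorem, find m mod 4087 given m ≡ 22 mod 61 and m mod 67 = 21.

61⁻¹ mod 67: 61*11 ≡ 1 (mod 67), so 61⁻¹ ≡ 11.
m = 22 + 61*((21 − 22)*11 mod 67) = 22 + 61*56 = 3438.

3438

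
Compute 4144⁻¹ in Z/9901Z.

2664

By the extended Euclidean algorithm:
9901 = 2*4144 + 1613
4144 = 2*1613 + 918
1613 = 1*918 + 695
918 = 1*695 + 223
695 = 3*223 + 26
223 = 8*26 + 15
26 = 1*15 + 11
15 = 1*11 + 4
11 = 2*4 + 3
4 = 1*3 + 1
3 = 3*1 + 0
gcd(4144, 9901) = 1, so the inverse exists.
Back-substitute for 1:
1 = 1*4 − 1*3
  = −1*11 + 3*4
  = 3*15 − 4*11
  = −4*26 + 7*15
  = 7*223 − 60*26
  = −60*695 + 187*223
  = 187*918 − 247*695
  = −247*1613 + 434*918
  = 434*4144 − 1115*1613
  = −1115*9901 + 2664*4144
So 4144⁻¹ ≡ 2664 (mod 9901).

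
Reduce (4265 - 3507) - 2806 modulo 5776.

3728

4265 - 3507 = 758
758 - 2806 = -2048 ≡ 3728 (mod 5776)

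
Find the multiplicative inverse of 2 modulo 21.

11

Apply the Euclidean algorithm and back-substitute:
21 = 10·2 + 1
2 = 2·1 + 0
gcd(2, 21) = 1, so the inverse exists.
Back-substitute for 1:
1 = 1·21 − 10·2
So 2⁻¹ ≡ −10 ≡ 11 (mod 21).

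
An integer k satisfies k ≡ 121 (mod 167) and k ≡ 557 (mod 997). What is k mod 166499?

167⁻¹ mod 997: 167*400 ≡ 1 (mod 997), so 167⁻¹ ≡ 400.
k = 121 + 167*((557 − 121)*400 mod 997) = 121 + 167*922 = 154095.
Check: 154095 mod 167 = 121, 154095 mod 997 = 557. ✓

154095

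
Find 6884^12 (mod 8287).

6823

Compute successive squares:
12 in binary is 1100, i.e. 12 = 8 + 4.
6884^1 ≡ 6884 (mod 8287)
6884^2 ≡ 6884^2 = 47389456 ≡ 4390 (mod 8287)
6884^4 ≡ 4390^2 = 19272100 ≡ 4825 (mod 8287)
6884^8 ≡ 4825^2 = 23280625 ≡ 2442 (mod 8287)
6884^12 = 6884^8 × 6884^4 ≡ 2442 × 4825 (mod 8287).
2442 × 4825 = 11782650 ≡ 6823 (mod 8287).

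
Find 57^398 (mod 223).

172

Compute successive squares:
398 in binary is 110001110, i.e. 398 = 256 + 128 + 8 + 4 + 2.
57^1 ≡ 57 (mod 223)
57^2 ≡ 57^2 = 3249 ≡ 127 (mod 223)
57^4 ≡ 127^2 = 16129 ≡ 73 (mod 223)
57^8 ≡ 73^2 = 5329 ≡ 200 (mod 223)
57^16 ≡ 200^2 = 40000 ≡ 83 (mod 223)
57^32 ≡ 83^2 = 6889 ≡ 199 (mod 223)
57^64 ≡ 199^2 = 39601 ≡ 130 (mod 223)
57^128 ≡ 130^2 = 16900 ≡ 175 (mod 223)
57^256 ≡ 175^2 = 30625 ≡ 74 (mod 223)
57^398 = 57^256 · 57^128 · 57^8 · 57^4 · 57^2 ≡ 74 · 175 · 200 · 73 · 127 (mod 223).
Accumulate the product:
74 · 175 = 12950 ≡ 16
16 · 200 = 3200 ≡ 78
78 · 73 = 5694 ≡ 119
119 · 127 = 15113 ≡ 172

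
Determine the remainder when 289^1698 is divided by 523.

By square-and-multiply:
289^1 ≡ 289 (mod 523)
289^2 ≡ 289^2 = 83521 ≡ 364 (mod 523)
289^4 ≡ 364^2 = 132496 ≡ 177 (mod 523)
289^8 ≡ 177^2 = 31329 ≡ 472 (mod 523)
289^16 ≡ 472^2 = 222784 ≡ 509 (mod 523)
289^32 ≡ 509^2 = 259081 ≡ 196 (mod 523)
289^64 ≡ 196^2 = 38416 ≡ 237 (mod 523)
289^128 ≡ 237^2 = 56169 ≡ 208 (mod 523)
289^256 ≡ 208^2 = 43264 ≡ 378 (mod 523)
289^512 ≡ 378^2 = 142884 ≡ 105 (mod 523)
289^1024 ≡ 105^2 = 11025 ≡ 42 (mod 523)
289^1698 = 289^1024 × 289^512 × 289^128 × 289^32 × 289^2 ≡ 42 × 105 × 208 × 196 × 364 (mod 523).
Accumulate the product:
42 × 105 = 4410 ≡ 226
226 × 208 = 47008 ≡ 461
461 × 196 = 90356 ≡ 400
400 × 364 = 145600 ≡ 206

206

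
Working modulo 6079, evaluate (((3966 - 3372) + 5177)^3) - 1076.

2565

3966 - 3372 = 594
594 + 5177 = 5771
(5771)^3 ≡ 3641 (mod 6079)
3641 - 1076 = 2565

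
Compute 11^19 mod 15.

By square-and-multiply:
19 in binary is 10011, i.e. 19 = 16 + 2 + 1.
11^1 ≡ 11 (mod 15)
11^2 ≡ 11^2 = 121 ≡ 1 (mod 15)
11^4 ≡ 1^2 = 1 (mod 15)
11^8 ≡ 1^2 = 1 (mod 15)
11^16 ≡ 1^2 = 1 (mod 15)
11^19 = 11^16 · 11^2 · 11^1 ≡ 1 · 1 · 11 (mod 15).
Accumulate the product:
1 · 1 = 1
1 · 11 = 11

11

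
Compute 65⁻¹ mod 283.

By the extended Euclidean algorithm:
283 = 4·65 + 23
65 = 2·23 + 19
23 = 1·19 + 4
19 = 4·4 + 3
4 = 1·3 + 1
3 = 3·1 + 0
gcd(65, 283) = 1, so the inverse exists.
Bézout: 1 = 17·283 − 74·65.
So 65⁻¹ ≡ −74 ≡ 209 (mod 283).

209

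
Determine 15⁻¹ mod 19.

14

19 = 1×15 + 4
15 = 3×4 + 3
4 = 1×3 + 1
3 = 3×1 + 0
gcd(15, 19) = 1, so the inverse exists.
Back-substitute for 1:
1 = 1×4 − 1×3
  = −1×15 + 4×4
  = 4×19 − 5×15
So 15⁻¹ ≡ −5 ≡ 14 (mod 19).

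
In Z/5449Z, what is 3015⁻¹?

3517

By the extended Euclidean algorithm:
5449 = 1×3015 + 2434
3015 = 1×2434 + 581
2434 = 4×581 + 110
581 = 5×110 + 31
110 = 3×31 + 17
31 = 1×17 + 14
17 = 1×14 + 3
14 = 4×3 + 2
3 = 1×2 + 1
2 = 2×1 + 0
gcd(3015, 5449) = 1, so the inverse exists.
Back-substitute for 1:
1 = 1×3 − 1×2
  = −1×14 + 5×3
  = 5×17 − 6×14
  = −6×31 + 11×17
  = 11×110 − 39×31
  = −39×581 + 206×110
  = 206×2434 − 863×581
  = −863×3015 + 1069×2434
  = 1069×5449 − 1932×3015
So 3015⁻¹ ≡ −1932 ≡ 3517 (mod 5449).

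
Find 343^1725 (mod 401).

45

Compute successive squares:
1725 in binary is 11010111101, i.e. 1725 = 1024 + 512 + 128 + 32 + 16 + 8 + 4 + 1.
343^1 ≡ 343 (mod 401)
343^2 ≡ 343^2 = 117649 ≡ 156 (mod 401)
343^4 ≡ 156^2 = 24336 ≡ 276 (mod 401)
343^8 ≡ 276^2 = 76176 ≡ 387 (mod 401)
343^16 ≡ 387^2 = 149769 ≡ 196 (mod 401)
343^32 ≡ 196^2 = 38416 ≡ 321 (mod 401)
343^64 ≡ 321^2 = 103041 ≡ 385 (mod 401)
343^128 ≡ 385^2 = 148225 ≡ 256 (mod 401)
343^256 ≡ 256^2 = 65536 ≡ 173 (mod 401)
343^512 ≡ 173^2 = 29929 ≡ 255 (mod 401)
343^1024 ≡ 255^2 = 65025 ≡ 63 (mod 401)
343^1725 = 343^1024 * 343^512 * 343^128 * 343^32 * 343^16 * 343^8 * 343^4 * 343^1 ≡ 63 * 255 * 256 * 321 * 196 * 387 * 276 * 343 (mod 401).
Accumulate the product:
63 * 255 = 16065 ≡ 25
25 * 256 = 6400 ≡ 385
385 * 321 = 123585 ≡ 77
77 * 196 = 15092 ≡ 255
255 * 387 = 98685 ≡ 39
39 * 276 = 10764 ≡ 338
338 * 343 = 115934 ≡ 45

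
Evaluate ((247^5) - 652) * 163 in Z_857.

664

(247)^5 ≡ 777 (mod 857)
777 - 652 = 125
125 * 163 = 20375 ≡ 664 (mod 857)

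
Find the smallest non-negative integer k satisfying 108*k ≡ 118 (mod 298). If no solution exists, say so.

48

gcd(108, 298) = 2, and 2 | 118, so solutions exist.
Divide through by 2: 54*k ≡ 59 (mod 149).
54⁻¹ ≡ 69 (mod 149).
k ≡ 69*59 ≡ 48 (mod 149).
The smallest non-negative solution is k = 48.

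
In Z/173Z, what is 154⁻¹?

91

173 = 1×154 + 19
154 = 8×19 + 2
19 = 9×2 + 1
2 = 2×1 + 0
gcd(154, 173) = 1, so the inverse exists.
Bézout: 1 = 73×173 − 82×154.
So 154⁻¹ ≡ −82 ≡ 91 (mod 173).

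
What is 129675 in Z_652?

579

129675 = 198×652 + 579, so 129675 ≡ 579 (mod 652).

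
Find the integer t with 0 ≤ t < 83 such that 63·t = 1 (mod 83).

Apply the Euclidean algorithm and back-substitute:
83 = 1·63 + 20
63 = 3·20 + 3
20 = 6·3 + 2
3 = 1·2 + 1
2 = 2·1 + 0
gcd(63, 83) = 1, so the inverse exists.
Bézout: 1 = −22·83 + 29·63.
So 63⁻¹ ≡ 29 (mod 83).

29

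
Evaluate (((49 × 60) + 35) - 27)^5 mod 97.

39

49 × 60 = 2940 ≡ 30 (mod 97)
30 + 35 = 65
65 - 27 = 38
(38)^5 ≡ 39 (mod 97)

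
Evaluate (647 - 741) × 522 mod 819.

647 - 741 = -94 ≡ 725 (mod 819)
725 × 522 = 378450 ≡ 72 (mod 819)

72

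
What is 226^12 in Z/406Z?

Compute successive squares:
12 in binary is 1100, i.e. 12 = 8 + 4.
226^1 ≡ 226 (mod 406)
226^2 ≡ 226^2 = 51076 ≡ 326 (mod 406)
226^4 ≡ 326^2 = 106276 ≡ 310 (mod 406)
226^8 ≡ 310^2 = 96100 ≡ 284 (mod 406)
226^12 = 226^8 * 226^4 ≡ 284 * 310 (mod 406).
284 * 310 = 88040 ≡ 344 (mod 406).

344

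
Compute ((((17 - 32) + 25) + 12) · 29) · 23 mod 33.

17 - 32 = -15 ≡ 18 (mod 33)
18 + 25 = 43 ≡ 10 (mod 33)
10 + 12 = 22
22 · 29 = 638 ≡ 11 (mod 33)
11 · 23 = 253 ≡ 22 (mod 33)

22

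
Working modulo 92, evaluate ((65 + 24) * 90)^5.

48

65 + 24 = 89
89 * 90 = 8010 ≡ 6 (mod 92)
(6)^5 ≡ 48 (mod 92)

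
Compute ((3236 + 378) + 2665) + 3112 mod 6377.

3014

3236 + 378 = 3614
3614 + 2665 = 6279
6279 + 3112 = 9391 ≡ 3014 (mod 6377)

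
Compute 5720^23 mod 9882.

By square-and-multiply:
5720^1 ≡ 5720 (mod 9882)
5720^2 ≡ 5720^2 = 32718400 ≡ 8980 (mod 9882)
5720^4 ≡ 8980^2 = 80640400 ≡ 3280 (mod 9882)
5720^8 ≡ 3280^2 = 10758400 ≡ 6784 (mod 9882)
5720^16 ≡ 6784^2 = 46022656 ≡ 2182 (mod 9882)
5720^23 = 5720^16 × 5720^4 × 5720^2 × 5720^1 ≡ 2182 × 3280 × 8980 × 5720 (mod 9882).
Accumulate the product:
2182 × 3280 = 7156960 ≡ 2392
2392 × 8980 = 21480160 ≡ 6574
6574 × 5720 = 37603280 ≡ 2270

2270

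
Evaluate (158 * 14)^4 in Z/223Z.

166

158 * 14 = 2212 ≡ 205 (mod 223)
(205)^4 ≡ 166 (mod 223)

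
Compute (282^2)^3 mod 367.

(282)^2 ≡ 252 (mod 367)
(252)^3 ≡ 340 (mod 367)

340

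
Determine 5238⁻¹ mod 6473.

6473 = 1×5238 + 1235
5238 = 4×1235 + 298
1235 = 4×298 + 43
298 = 6×43 + 40
43 = 1×40 + 3
40 = 13×3 + 1
3 = 3×1 + 0
gcd(5238, 6473) = 1, so the inverse exists.
Back-substitute for 1:
1 = 1×40 − 13×3
  = −13×43 + 14×40
  = 14×298 − 97×43
  = −97×1235 + 402×298
  = 402×5238 − 1705×1235
  = −1705×6473 + 2107×5238
So 5238⁻¹ ≡ 2107 (mod 6473).

2107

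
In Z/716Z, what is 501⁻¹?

716 = 1×501 + 215
501 = 2×215 + 71
215 = 3×71 + 2
71 = 35×2 + 1
2 = 2×1 + 0
gcd(501, 716) = 1, so the inverse exists.
Back-substitute for 1:
1 = 1×71 − 35×2
  = −35×215 + 106×71
  = 106×501 − 247×215
  = −247×716 + 353×501
So 501⁻¹ ≡ 353 (mod 716).

353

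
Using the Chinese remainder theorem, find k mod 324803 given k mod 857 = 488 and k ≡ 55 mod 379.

295296

857⁻¹ mod 379: 857*134 ≡ 1 (mod 379), so 857⁻¹ ≡ 134.
k = 488 + 857*((55 − 488)*134 mod 379) = 488 + 857*344 = 295296.
Check: 295296 mod 857 = 488, 295296 mod 379 = 55. ✓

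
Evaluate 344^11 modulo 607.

344^1 ≡ 344 (mod 607)
344^2 ≡ 344^2 = 118336 ≡ 578 (mod 607)
344^4 ≡ 578^2 = 334084 ≡ 234 (mod 607)
344^8 ≡ 234^2 = 54756 ≡ 126 (mod 607)
344^11 = 344^8 × 344^2 × 344^1 ≡ 126 × 578 × 344 (mod 607).
Accumulate the product:
126 × 578 = 72828 ≡ 595
595 × 344 = 204680 ≡ 121

121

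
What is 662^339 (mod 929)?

793

339 in binary is 101010011, i.e. 339 = 256 + 64 + 16 + 2 + 1.
662^1 ≡ 662 (mod 929)
662^2 ≡ 662^2 = 438244 ≡ 685 (mod 929)
662^4 ≡ 685^2 = 469225 ≡ 80 (mod 929)
662^8 ≡ 80^2 = 6400 ≡ 826 (mod 929)
662^16 ≡ 826^2 = 682276 ≡ 390 (mod 929)
662^32 ≡ 390^2 = 152100 ≡ 673 (mod 929)
662^64 ≡ 673^2 = 452929 ≡ 506 (mod 929)
662^128 ≡ 506^2 = 256036 ≡ 561 (mod 929)
662^256 ≡ 561^2 = 314721 ≡ 719 (mod 929)
662^339 = 662^256 · 662^64 · 662^16 · 662^2 · 662^1 ≡ 719 · 506 · 390 · 685 · 662 (mod 929).
Accumulate the product:
719 · 506 = 363814 ≡ 575
575 · 390 = 224250 ≡ 361
361 · 685 = 247285 ≡ 171
171 · 662 = 113202 ≡ 793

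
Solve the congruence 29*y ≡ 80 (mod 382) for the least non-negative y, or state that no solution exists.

174

gcd(29, 382) = 1, so a unique solution mod 382 exists.
29⁻¹ ≡ 303 (mod 382).
y ≡ 303*80 ≡ 174 (mod 382).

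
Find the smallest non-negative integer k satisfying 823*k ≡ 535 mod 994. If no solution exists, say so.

55

gcd(823, 994) = 1, so a unique solution mod 994 exists.
823⁻¹ ≡ 93 (mod 994).
k ≡ 93*535 ≡ 55 (mod 994).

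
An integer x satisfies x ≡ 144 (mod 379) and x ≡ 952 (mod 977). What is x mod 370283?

24400

379⁻¹ mod 977: 379×861 ≡ 1 (mod 977), so 379⁻¹ ≡ 861.
x = 144 + 379×((952 − 144)×861 mod 977) = 144 + 379×64 = 24400.
Check: 24400 mod 379 = 144, 24400 mod 977 = 952. ✓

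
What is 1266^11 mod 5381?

Compute successive squares:
11 in binary is 1011, i.e. 11 = 8 + 2 + 1.
1266^1 ≡ 1266 (mod 5381)
1266^2 ≡ 1266^2 = 1602756 ≡ 4599 (mod 5381)
1266^4 ≡ 4599^2 = 21150801 ≡ 3471 (mod 5381)
1266^8 ≡ 3471^2 = 12047841 ≡ 5163 (mod 5381)
1266^11 = 1266^8 · 1266^2 · 1266^1 ≡ 5163 · 4599 · 1266 (mod 5381).
Accumulate the product:
5163 · 4599 = 23744637 ≡ 3665
3665 · 1266 = 4639890 ≡ 1468

1468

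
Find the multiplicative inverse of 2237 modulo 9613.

4886

9613 = 4×2237 + 665
2237 = 3×665 + 242
665 = 2×242 + 181
242 = 1×181 + 61
181 = 2×61 + 59
61 = 1×59 + 2
59 = 29×2 + 1
2 = 2×1 + 0
gcd(2237, 9613) = 1, so the inverse exists.
Bézout: 1 = 1100×9613 − 4727×2237.
So 2237⁻¹ ≡ −4727 ≡ 4886 (mod 9613).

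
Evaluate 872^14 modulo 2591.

Using repeated squaring:
14 in binary is 1110, i.e. 14 = 8 + 4 + 2.
872^1 ≡ 872 (mod 2591)
872^2 ≡ 872^2 = 760384 ≡ 1221 (mod 2591)
872^4 ≡ 1221^2 = 1490841 ≡ 1016 (mod 2591)
872^8 ≡ 1016^2 = 1032256 ≡ 1038 (mod 2591)
872^14 = 872^8 × 872^4 × 872^2 ≡ 1038 × 1016 × 1221 (mod 2591).
Accumulate the product:
1038 × 1016 = 1054608 ≡ 71
71 × 1221 = 86691 ≡ 1188

1188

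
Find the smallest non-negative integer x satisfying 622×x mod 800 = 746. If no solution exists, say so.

gcd(622, 800) = 2, and 2 | 746, so solutions exist.
Divide through by 2: 311×x ≡ 373 (mod 400).
311⁻¹ ≡ 391 (mod 400).
x ≡ 391×373 ≡ 243 (mod 400).
The smallest non-negative solution is x = 243.

243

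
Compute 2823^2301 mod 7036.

3575

Compute successive squares:
2823^1 ≡ 2823 (mod 7036)
2823^2 ≡ 2823^2 = 7969329 ≡ 4577 (mod 7036)
2823^4 ≡ 4577^2 = 20948929 ≡ 2757 (mod 7036)
2823^8 ≡ 2757^2 = 7601049 ≡ 2169 (mod 7036)
2823^16 ≡ 2169^2 = 4704561 ≡ 4513 (mod 7036)
2823^32 ≡ 4513^2 = 20367169 ≡ 4985 (mod 7036)
2823^64 ≡ 4985^2 = 24850225 ≡ 6109 (mod 7036)
2823^128 ≡ 6109^2 = 37319881 ≡ 937 (mod 7036)
2823^256 ≡ 937^2 = 877969 ≡ 5505 (mod 7036)
2823^512 ≡ 5505^2 = 30305025 ≡ 973 (mod 7036)
2823^1024 ≡ 973^2 = 946729 ≡ 3905 (mod 7036)
2823^2048 ≡ 3905^2 = 15249025 ≡ 2013 (mod 7036)
2823^2301 = 2823^2048 · 2823^128 · 2823^64 · 2823^32 · 2823^16 · 2823^8 · 2823^4 · 2823^1 ≡ 2013 · 937 · 6109 · 4985 · 4513 · 2169 · 2757 · 2823 (mod 7036).
Accumulate the product:
2013 · 937 = 1886181 ≡ 533
533 · 6109 = 3256097 ≡ 5465
5465 · 4985 = 27243025 ≡ 6669
6669 · 4513 = 30097197 ≡ 4225
4225 · 2169 = 9164025 ≡ 3153
3153 · 2757 = 8692821 ≡ 3361
3361 · 2823 = 9488103 ≡ 3575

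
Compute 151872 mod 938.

854

151872 = 161·938 + 854, so 151872 ≡ 854 (mod 938).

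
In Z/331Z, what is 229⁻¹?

159

Apply the Euclidean algorithm and back-substitute:
331 = 1×229 + 102
229 = 2×102 + 25
102 = 4×25 + 2
25 = 12×2 + 1
2 = 2×1 + 0
gcd(229, 331) = 1, so the inverse exists.
Back-substitute for 1:
1 = 1×25 − 12×2
  = −12×102 + 49×25
  = 49×229 − 110×102
  = −110×331 + 159×229
So 229⁻¹ ≡ 159 (mod 331).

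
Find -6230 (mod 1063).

148

-6230 = -6·1063 + 148, so -6230 ≡ 148 (mod 1063).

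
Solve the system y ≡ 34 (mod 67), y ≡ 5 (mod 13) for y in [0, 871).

67⁻¹ mod 13: 67×7 ≡ 1 (mod 13), so 67⁻¹ ≡ 7.
y = 34 + 67×((5 − 34)×7 mod 13) = 34 + 67×5 = 369.

369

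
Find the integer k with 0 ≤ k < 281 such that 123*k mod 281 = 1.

By the extended Euclidean algorithm:
281 = 2×123 + 35
123 = 3×35 + 18
35 = 1×18 + 17
18 = 1×17 + 1
17 = 17×1 + 0
gcd(123, 281) = 1, so the inverse exists.
Back-substitute for 1:
1 = 1×18 − 1×17
  = −1×35 + 2×18
  = 2×123 − 7×35
  = −7×281 + 16×123
So 123⁻¹ ≡ 16 (mod 281).

16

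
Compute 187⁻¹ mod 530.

By the extended Euclidean algorithm:
530 = 2×187 + 156
187 = 1×156 + 31
156 = 5×31 + 1
31 = 31×1 + 0
gcd(187, 530) = 1, so the inverse exists.
Bézout: 1 = 6×530 − 17×187.
So 187⁻¹ ≡ −17 ≡ 513 (mod 530).

513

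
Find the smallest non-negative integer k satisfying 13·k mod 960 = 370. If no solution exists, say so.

250

gcd(13, 960) = 1, so a unique solution mod 960 exists.
13⁻¹ ≡ 517 (mod 960).
k ≡ 517·370 ≡ 250 (mod 960).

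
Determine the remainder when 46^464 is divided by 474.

196

By square-and-multiply:
464 in binary is 111010000, i.e. 464 = 256 + 128 + 64 + 16.
46^1 ≡ 46 (mod 474)
46^2 ≡ 46^2 = 2116 ≡ 220 (mod 474)
46^4 ≡ 220^2 = 48400 ≡ 52 (mod 474)
46^8 ≡ 52^2 = 2704 ≡ 334 (mod 474)
46^16 ≡ 334^2 = 111556 ≡ 166 (mod 474)
46^32 ≡ 166^2 = 27556 ≡ 64 (mod 474)
46^64 ≡ 64^2 = 4096 ≡ 304 (mod 474)
46^128 ≡ 304^2 = 92416 ≡ 460 (mod 474)
46^256 ≡ 460^2 = 211600 ≡ 196 (mod 474)
46^464 = 46^256 * 46^128 * 46^64 * 46^16 ≡ 196 * 460 * 304 * 166 (mod 474).
Accumulate the product:
196 * 460 = 90160 ≡ 100
100 * 304 = 30400 ≡ 64
64 * 166 = 10624 ≡ 196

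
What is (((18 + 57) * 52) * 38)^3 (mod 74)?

18 + 57 = 75 ≡ 1 (mod 74)
1 * 52 = 52
52 * 38 = 1976 ≡ 52 (mod 74)
(52)^3 ≡ 8 (mod 74)

8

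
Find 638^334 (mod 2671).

123

Compute successive squares:
334 in binary is 101001110, i.e. 334 = 256 + 64 + 8 + 4 + 2.
638^1 ≡ 638 (mod 2671)
638^2 ≡ 638^2 = 407044 ≡ 1052 (mod 2671)
638^4 ≡ 1052^2 = 1106704 ≡ 910 (mod 2671)
638^8 ≡ 910^2 = 828100 ≡ 90 (mod 2671)
638^16 ≡ 90^2 = 8100 ≡ 87 (mod 2671)
638^32 ≡ 87^2 = 7569 ≡ 2227 (mod 2671)
638^64 ≡ 2227^2 = 4959529 ≡ 2153 (mod 2671)
638^128 ≡ 2153^2 = 4635409 ≡ 1224 (mod 2671)
638^256 ≡ 1224^2 = 1498176 ≡ 2416 (mod 2671)
638^334 = 638^256 · 638^64 · 638^8 · 638^4 · 638^2 ≡ 2416 · 2153 · 90 · 910 · 1052 (mod 2671).
Accumulate the product:
2416 · 2153 = 5201648 ≡ 1211
1211 · 90 = 108990 ≡ 2150
2150 · 910 = 1956500 ≡ 1328
1328 · 1052 = 1397056 ≡ 123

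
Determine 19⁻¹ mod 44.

Apply the Euclidean algorithm and back-substitute:
44 = 2·19 + 6
19 = 3·6 + 1
6 = 6·1 + 0
gcd(19, 44) = 1, so the inverse exists.
Back-substitute for 1:
1 = 1·19 − 3·6
  = −3·44 + 7·19
So 19⁻¹ ≡ 7 (mod 44).

7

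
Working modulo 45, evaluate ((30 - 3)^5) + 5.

30 - 3 = 27
(27)^5 ≡ 27 (mod 45)
27 + 5 = 32

32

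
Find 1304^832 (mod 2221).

1197

By square-and-multiply:
832 in binary is 1101000000, i.e. 832 = 512 + 256 + 64.
1304^1 ≡ 1304 (mod 2221)
1304^2 ≡ 1304^2 = 1700416 ≡ 1351 (mod 2221)
1304^4 ≡ 1351^2 = 1825201 ≡ 1760 (mod 2221)
1304^8 ≡ 1760^2 = 3097600 ≡ 1526 (mod 2221)
1304^16 ≡ 1526^2 = 2328676 ≡ 1068 (mod 2221)
1304^32 ≡ 1068^2 = 1140624 ≡ 1251 (mod 2221)
1304^64 ≡ 1251^2 = 1565001 ≡ 1417 (mod 2221)
1304^128 ≡ 1417^2 = 2007889 ≡ 105 (mod 2221)
1304^256 ≡ 105^2 = 11025 ≡ 2141 (mod 2221)
1304^512 ≡ 2141^2 = 4583881 ≡ 1958 (mod 2221)
1304^832 = 1304^512 · 1304^256 · 1304^64 ≡ 1958 · 2141 · 1417 (mod 2221).
Accumulate the product:
1958 · 2141 = 4192078 ≡ 1051
1051 · 1417 = 1489267 ≡ 1197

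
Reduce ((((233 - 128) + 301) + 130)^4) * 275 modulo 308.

233 - 128 = 105
105 + 301 = 406 ≡ 98 (mod 308)
98 + 130 = 228
(228)^4 ≡ 4 (mod 308)
4 * 275 = 1100 ≡ 176 (mod 308)

176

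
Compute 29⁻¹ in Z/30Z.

30 = 1×29 + 1
29 = 29×1 + 0
gcd(29, 30) = 1, so the inverse exists.
Bézout: 1 = 1×30 − 1×29.
So 29⁻¹ ≡ −1 ≡ 29 (mod 30).

29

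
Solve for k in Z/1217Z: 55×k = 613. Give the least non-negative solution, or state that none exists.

1029

gcd(55, 1217) = 1, so a unique solution mod 1217 exists.
55⁻¹ ≡ 1040 (mod 1217).
k ≡ 1040×613 ≡ 1029 (mod 1217).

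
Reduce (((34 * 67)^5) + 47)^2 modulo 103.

34

34 * 67 = 2278 ≡ 12 (mod 103)
(12)^5 ≡ 87 (mod 103)
87 + 47 = 134 ≡ 31 (mod 103)
(31)^2 ≡ 34 (mod 103)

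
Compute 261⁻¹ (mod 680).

581

Apply the Euclidean algorithm and back-substitute:
680 = 2×261 + 158
261 = 1×158 + 103
158 = 1×103 + 55
103 = 1×55 + 48
55 = 1×48 + 7
48 = 6×7 + 6
7 = 1×6 + 1
6 = 6×1 + 0
gcd(261, 680) = 1, so the inverse exists.
Back-substitute for 1:
1 = 1×7 − 1×6
  = −1×48 + 7×7
  = 7×55 − 8×48
  = −8×103 + 15×55
  = 15×158 − 23×103
  = −23×261 + 38×158
  = 38×680 − 99×261
So 261⁻¹ ≡ −99 ≡ 581 (mod 680).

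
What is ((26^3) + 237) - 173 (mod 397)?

(26)^3 ≡ 108 (mod 397)
108 + 237 = 345
345 - 173 = 172

172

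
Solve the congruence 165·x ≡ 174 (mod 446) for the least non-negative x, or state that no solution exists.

220

gcd(165, 446) = 1, so a unique solution mod 446 exists.
165⁻¹ ≡ 173 (mod 446).
x ≡ 173·174 ≡ 220 (mod 446).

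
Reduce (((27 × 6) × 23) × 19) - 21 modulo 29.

13

27 × 6 = 162 ≡ 17 (mod 29)
17 × 23 = 391 ≡ 14 (mod 29)
14 × 19 = 266 ≡ 5 (mod 29)
5 - 21 = -16 ≡ 13 (mod 29)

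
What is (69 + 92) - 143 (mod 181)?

69 + 92 = 161
161 - 143 = 18

18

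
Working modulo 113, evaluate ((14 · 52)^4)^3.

7

14 · 52 = 728 ≡ 50 (mod 113)
(50)^4 ≡ 83 (mod 113)
(83)^3 ≡ 7 (mod 113)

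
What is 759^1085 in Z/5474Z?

1265

Compute successive squares:
1085 in binary is 10000111101, i.e. 1085 = 1024 + 32 + 16 + 8 + 4 + 1.
759^1 ≡ 759 (mod 5474)
759^2 ≡ 759^2 = 576081 ≡ 1311 (mod 5474)
759^4 ≡ 1311^2 = 1718721 ≡ 5359 (mod 5474)
759^8 ≡ 5359^2 = 28718881 ≡ 2277 (mod 5474)
759^16 ≡ 2277^2 = 5184729 ≡ 851 (mod 5474)
759^32 ≡ 851^2 = 724201 ≡ 1633 (mod 5474)
759^64 ≡ 1633^2 = 2666689 ≡ 851 (mod 5474)
759^128 ≡ 851^2 = 724201 ≡ 1633 (mod 5474)
759^256 ≡ 1633^2 = 2666689 ≡ 851 (mod 5474)
759^512 ≡ 851^2 = 724201 ≡ 1633 (mod 5474)
759^1024 ≡ 1633^2 = 2666689 ≡ 851 (mod 5474)
759^1085 = 759^1024 * 759^32 * 759^16 * 759^8 * 759^4 * 759^1 ≡ 851 * 1633 * 851 * 2277 * 5359 * 759 (mod 5474).
Accumulate the product:
851 * 1633 = 1389683 ≡ 4761
4761 * 851 = 4051611 ≡ 851
851 * 2277 = 1937727 ≡ 5405
5405 * 5359 = 28965395 ≡ 2461
2461 * 759 = 1867899 ≡ 1265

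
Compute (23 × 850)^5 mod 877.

23 × 850 = 19550 ≡ 256 (mod 877)
(256)^5 ≡ 755 (mod 877)

755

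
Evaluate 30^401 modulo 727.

By square-and-multiply:
30^1 ≡ 30 (mod 727)
30^2 ≡ 30^2 = 900 ≡ 173 (mod 727)
30^4 ≡ 173^2 = 29929 ≡ 122 (mod 727)
30^8 ≡ 122^2 = 14884 ≡ 344 (mod 727)
30^16 ≡ 344^2 = 118336 ≡ 562 (mod 727)
30^32 ≡ 562^2 = 315844 ≡ 326 (mod 727)
30^64 ≡ 326^2 = 106276 ≡ 134 (mod 727)
30^128 ≡ 134^2 = 17956 ≡ 508 (mod 727)
30^256 ≡ 508^2 = 258064 ≡ 706 (mod 727)
30^401 = 30^256 × 30^128 × 30^16 × 30^1 ≡ 706 × 508 × 562 × 30 (mod 727).
Accumulate the product:
706 × 508 = 358648 ≡ 237
237 × 562 = 133194 ≡ 153
153 × 30 = 4590 ≡ 228

228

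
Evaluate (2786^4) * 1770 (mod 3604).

1664

(2786)^4 ≡ 3552 (mod 3604)
3552 * 1770 = 6287040 ≡ 1664 (mod 3604)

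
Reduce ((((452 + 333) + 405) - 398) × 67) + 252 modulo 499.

452 + 333 = 785 ≡ 286 (mod 499)
286 + 405 = 691 ≡ 192 (mod 499)
192 - 398 = -206 ≡ 293 (mod 499)
293 × 67 = 19631 ≡ 170 (mod 499)
170 + 252 = 422

422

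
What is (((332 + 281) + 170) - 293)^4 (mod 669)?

358

332 + 281 = 613
613 + 170 = 783 ≡ 114 (mod 669)
114 - 293 = -179 ≡ 490 (mod 669)
(490)^4 ≡ 358 (mod 669)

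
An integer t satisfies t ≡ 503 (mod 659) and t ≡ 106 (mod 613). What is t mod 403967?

659⁻¹ mod 613: 659*40 ≡ 1 (mod 613), so 659⁻¹ ≡ 40.
t = 503 + 659*((106 − 503)*40 mod 613) = 503 + 659*58 = 38725.

38725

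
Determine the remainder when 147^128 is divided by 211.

Compute successive squares:
147^1 ≡ 147 (mod 211)
147^2 ≡ 147^2 = 21609 ≡ 87 (mod 211)
147^4 ≡ 87^2 = 7569 ≡ 184 (mod 211)
147^8 ≡ 184^2 = 33856 ≡ 96 (mod 211)
147^16 ≡ 96^2 = 9216 ≡ 143 (mod 211)
147^32 ≡ 143^2 = 20449 ≡ 193 (mod 211)
147^64 ≡ 193^2 = 37249 ≡ 113 (mod 211)
147^128 ≡ 113^2 = 12769 ≡ 109 (mod 211)
So 147^128 ≡ 109 (mod 211).

109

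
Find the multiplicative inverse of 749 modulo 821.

57

By the extended Euclidean algorithm:
821 = 1·749 + 72
749 = 10·72 + 29
72 = 2·29 + 14
29 = 2·14 + 1
14 = 14·1 + 0
gcd(749, 821) = 1, so the inverse exists.
Back-substitute for 1:
1 = 1·29 − 2·14
  = −2·72 + 5·29
  = 5·749 − 52·72
  = −52·821 + 57·749
So 749⁻¹ ≡ 57 (mod 821).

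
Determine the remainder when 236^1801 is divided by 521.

71

By square-and-multiply:
236^1 ≡ 236 (mod 521)
236^2 ≡ 236^2 = 55696 ≡ 470 (mod 521)
236^4 ≡ 470^2 = 220900 ≡ 517 (mod 521)
236^8 ≡ 517^2 = 267289 ≡ 16 (mod 521)
236^16 ≡ 16^2 = 256 (mod 521)
236^32 ≡ 256^2 = 65536 ≡ 411 (mod 521)
236^64 ≡ 411^2 = 168921 ≡ 117 (mod 521)
236^128 ≡ 117^2 = 13689 ≡ 143 (mod 521)
236^256 ≡ 143^2 = 20449 ≡ 130 (mod 521)
236^512 ≡ 130^2 = 16900 ≡ 228 (mod 521)
236^1024 ≡ 228^2 = 51984 ≡ 405 (mod 521)
236^1801 = 236^1024 × 236^512 × 236^256 × 236^8 × 236^1 ≡ 405 × 228 × 130 × 16 × 236 (mod 521).
Accumulate the product:
405 × 228 = 92340 ≡ 123
123 × 130 = 15990 ≡ 360
360 × 16 = 5760 ≡ 29
29 × 236 = 6844 ≡ 71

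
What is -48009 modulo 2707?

-48009 = -18·2707 + 717, so -48009 ≡ 717 (mod 2707).

717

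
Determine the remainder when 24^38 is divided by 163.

38 in binary is 100110, i.e. 38 = 32 + 4 + 2.
24^1 ≡ 24 (mod 163)
24^2 ≡ 24^2 = 576 ≡ 87 (mod 163)
24^4 ≡ 87^2 = 7569 ≡ 71 (mod 163)
24^8 ≡ 71^2 = 5041 ≡ 151 (mod 163)
24^16 ≡ 151^2 = 22801 ≡ 144 (mod 163)
24^32 ≡ 144^2 = 20736 ≡ 35 (mod 163)
24^38 = 24^32 × 24^4 × 24^2 ≡ 35 × 71 × 87 (mod 163).
Accumulate the product:
35 × 71 = 2485 ≡ 40
40 × 87 = 3480 ≡ 57

57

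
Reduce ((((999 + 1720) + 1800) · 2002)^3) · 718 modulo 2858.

999 + 1720 = 2719
2719 + 1800 = 4519 ≡ 1661 (mod 2858)
1661 · 2002 = 3325322 ≡ 1468 (mod 2858)
(1468)^3 ≡ 730 (mod 2858)
730 · 718 = 524140 ≡ 1126 (mod 2858)

1126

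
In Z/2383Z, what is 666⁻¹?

2383 = 3·666 + 385
666 = 1·385 + 281
385 = 1·281 + 104
281 = 2·104 + 73
104 = 1·73 + 31
73 = 2·31 + 11
31 = 2·11 + 9
11 = 1·9 + 2
9 = 4·2 + 1
2 = 2·1 + 0
gcd(666, 2383) = 1, so the inverse exists.
Back-substitute for 1:
1 = 1·9 − 4·2
  = −4·11 + 5·9
  = 5·31 − 14·11
  = −14·73 + 33·31
  = 33·104 − 47·73
  = −47·281 + 127·104
  = 127·385 − 174·281
  = −174·666 + 301·385
  = 301·2383 − 1077·666
So 666⁻¹ ≡ −1077 ≡ 1306 (mod 2383).

1306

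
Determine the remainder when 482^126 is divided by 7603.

Using repeated squaring:
126 in binary is 1111110, i.e. 126 = 64 + 32 + 16 + 8 + 4 + 2.
482^1 ≡ 482 (mod 7603)
482^2 ≡ 482^2 = 232324 ≡ 4234 (mod 7603)
482^4 ≡ 4234^2 = 17926756 ≡ 6485 (mod 7603)
482^8 ≡ 6485^2 = 42055225 ≡ 3032 (mod 7603)
482^16 ≡ 3032^2 = 9193024 ≡ 997 (mod 7603)
482^32 ≡ 997^2 = 994009 ≡ 5619 (mod 7603)
482^64 ≡ 5619^2 = 31573161 ≡ 5505 (mod 7603)
482^126 = 482^64 * 482^32 * 482^16 * 482^8 * 482^4 * 482^2 ≡ 5505 * 5619 * 997 * 3032 * 6485 * 4234 (mod 7603).
Accumulate the product:
5505 * 5619 = 30932595 ≡ 3591
3591 * 997 = 3580227 ≡ 6817
6817 * 3032 = 20669144 ≡ 4190
4190 * 6485 = 27172150 ≡ 6631
6631 * 4234 = 28075654 ≡ 5378

5378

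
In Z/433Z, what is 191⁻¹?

399

433 = 2×191 + 51
191 = 3×51 + 38
51 = 1×38 + 13
38 = 2×13 + 12
13 = 1×12 + 1
12 = 12×1 + 0
gcd(191, 433) = 1, so the inverse exists.
Back-substitute for 1:
1 = 1×13 − 1×12
  = −1×38 + 3×13
  = 3×51 − 4×38
  = −4×191 + 15×51
  = 15×433 − 34×191
So 191⁻¹ ≡ −34 ≡ 399 (mod 433).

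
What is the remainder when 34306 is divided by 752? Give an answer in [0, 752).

34306 = 45·752 + 466, so 34306 ≡ 466 (mod 752).

466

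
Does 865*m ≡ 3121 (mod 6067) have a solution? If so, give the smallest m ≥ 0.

4752

gcd(865, 6067) = 1, so a unique solution mod 6067 exists.
865⁻¹ ≡ 505 (mod 6067).
m ≡ 505*3121 ≡ 4752 (mod 6067).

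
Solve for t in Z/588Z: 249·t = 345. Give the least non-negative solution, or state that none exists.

gcd(249, 588) = 3, and 3 | 345, so solutions exist.
Divide through by 3: 83·t mod 196 = 115.
83⁻¹ ≡ 111 (mod 196).
t ≡ 111·115 ≡ 25 (mod 196).
The smallest non-negative solution is t = 25.

25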